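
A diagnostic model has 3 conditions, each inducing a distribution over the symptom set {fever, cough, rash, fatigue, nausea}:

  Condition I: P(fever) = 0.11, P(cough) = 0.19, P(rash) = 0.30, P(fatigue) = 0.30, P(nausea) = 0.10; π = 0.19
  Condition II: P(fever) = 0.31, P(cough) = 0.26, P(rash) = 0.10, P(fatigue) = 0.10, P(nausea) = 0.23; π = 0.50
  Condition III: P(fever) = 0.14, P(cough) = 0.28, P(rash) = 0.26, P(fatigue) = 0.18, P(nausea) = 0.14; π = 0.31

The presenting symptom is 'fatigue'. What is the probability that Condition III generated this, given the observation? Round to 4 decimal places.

0.3428

The responsibility of component k is π_k f_k(x) divided by Σ_j π_j f_j(x).
Component likelihoods at x = 'fatigue':
  p_I = P(fatigue | comp) = 0.30
  p_II = P(fatigue | comp) = 0.10
  p_III = P(fatigue | comp) = 0.18
Unnormalised posteriors:
  π_I·p_I = 0.19 × 0.3 = 0.057
  π_II·p_II = 0.50 × 0.1 = 0.05
  π_III·p_III = 0.31 × 0.18 = 0.0558
Sum: 0.057 + 0.05 + 0.0558 = 0.1628
P(Condition III | the observation) ≈ 0.3428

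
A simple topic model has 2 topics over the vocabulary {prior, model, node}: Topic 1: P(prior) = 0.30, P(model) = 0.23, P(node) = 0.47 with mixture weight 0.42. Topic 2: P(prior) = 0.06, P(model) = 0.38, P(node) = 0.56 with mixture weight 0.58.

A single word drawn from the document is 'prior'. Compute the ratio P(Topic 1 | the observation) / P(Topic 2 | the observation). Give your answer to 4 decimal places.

Since P(k|x) ∝ P(Z=k) f_k(x), the posterior odds are P(Z=i) f_i(x) / (P(Z=j) f_j(x)).
Evaluate each component's likelihood at the observed value:
  f_1 = 0.3
  f_2 = 0.06
Odds = (0.42/0.58) × (0.3/0.06) = 0.724138 × 5 ≈ 3.6207

3.6207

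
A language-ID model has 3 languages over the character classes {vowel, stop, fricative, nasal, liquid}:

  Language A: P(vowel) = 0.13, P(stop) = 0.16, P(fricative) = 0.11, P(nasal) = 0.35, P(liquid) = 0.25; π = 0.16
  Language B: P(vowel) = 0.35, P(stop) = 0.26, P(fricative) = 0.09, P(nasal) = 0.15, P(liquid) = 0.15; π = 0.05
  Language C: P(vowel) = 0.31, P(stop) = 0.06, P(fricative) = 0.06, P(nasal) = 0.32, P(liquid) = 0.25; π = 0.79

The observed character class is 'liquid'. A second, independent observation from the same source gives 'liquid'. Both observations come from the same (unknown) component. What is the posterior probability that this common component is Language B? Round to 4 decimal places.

The responsibility of component k is P(Z=k) f_k(x) divided by Σ_j P(Z=j) f_j(x).
Since both observations come from the same component, the likelihood for component k is f_k(x₁)·f_k(x₂).
  p_A = [P(liquid | comp) = 0.25] × [0.25] = 0.0625
  p_B = [P(liquid | comp) = 0.15] × [0.15] = 0.0225
  p_C = [P(liquid | comp) = 0.25] × [0.25] = 0.0625
Prior × likelihood for each component:
  P(Z=A)·p_A = 0.16 × 0.0625 = 0.01
  P(Z=B)·p_B = 0.05 × 0.0225 = 0.001125
  P(Z=C)·p_C = 0.79 × 0.0625 = 0.049375
Denominator: 0.01 + 0.001125 + 0.049375 = 0.0605
So the posterior for Language B is 0.001125 / 0.0605 ≈ 0.0186.

0.0186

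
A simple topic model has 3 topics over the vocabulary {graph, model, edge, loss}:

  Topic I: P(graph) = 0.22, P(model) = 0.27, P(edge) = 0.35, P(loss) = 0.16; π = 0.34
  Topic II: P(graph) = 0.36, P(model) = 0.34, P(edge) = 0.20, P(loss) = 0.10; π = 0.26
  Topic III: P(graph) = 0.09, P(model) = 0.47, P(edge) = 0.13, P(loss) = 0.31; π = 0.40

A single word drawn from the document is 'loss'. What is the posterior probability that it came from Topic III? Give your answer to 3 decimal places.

P(component k | x) = w_k·f_k(x) / marginal(x), where marginal(x) = Σ_j w_j·f_j(x).
Evaluate each component's likelihood at the observed value:
  f_I = P(loss | comp) = 0.16
  f_II = P(loss | comp) = 0.10
  f_III = P(loss | comp) = 0.31
Multiply by the mixture weights:
  w_I·f_I = 0.34 × 0.16 = 0.0544
  w_II·f_II = 0.26 × 0.1 = 0.026
  w_III·f_III = 0.40 × 0.31 = 0.124
Sum: 0.0544 + 0.026 + 0.124 = 0.2044
P(Topic III | 'loss') = 0.124 / 0.2044 ≈ 0.607

0.607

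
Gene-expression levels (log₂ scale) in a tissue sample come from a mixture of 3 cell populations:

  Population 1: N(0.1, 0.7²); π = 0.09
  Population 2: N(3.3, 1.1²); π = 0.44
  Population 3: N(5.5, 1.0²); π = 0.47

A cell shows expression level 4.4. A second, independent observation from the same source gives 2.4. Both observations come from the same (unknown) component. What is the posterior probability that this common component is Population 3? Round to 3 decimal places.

0.013

Apply Bayes' rule: the posterior for each component is proportional to its prior times its likelihood at x.
Since both observations come from the same component, the likelihood for component k is f_k(x₁)·f_k(x₂).
  L_1 = [3.64609e-09] × [0.00257934] = 9.4045e-12
  L_2 = [0.219973] × [0.25951] = 0.0570853
  L_3 = [0.217852] × [0.00326682] = 0.000711684
Multiply by the mixture weights:
  w_1·L_1 = 0.09 × 9.4045e-12 = 8.46405e-13
  w_2·L_2 = 0.44 × 0.0570853 = 0.0251175
  w_3·L_3 = 0.47 × 0.000711684 = 0.000334491
Denominator: 8.46405e-13 + 0.0251175 + 0.000334491 = 0.025452
P(Population 3 | x₁, x₂) = 0.000334491 / 0.025452 ≈ 0.013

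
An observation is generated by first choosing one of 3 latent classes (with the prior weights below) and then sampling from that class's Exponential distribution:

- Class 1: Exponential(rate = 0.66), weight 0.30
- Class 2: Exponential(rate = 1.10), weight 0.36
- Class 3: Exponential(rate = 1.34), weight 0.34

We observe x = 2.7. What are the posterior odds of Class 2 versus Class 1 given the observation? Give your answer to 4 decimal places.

Since P(k|x) ∝ P(Z=k) f_k(x), the posterior odds are P(Z=i) f_i(x) / (P(Z=j) f_j(x)).
Evaluate each component's likelihood at the observed value:
  p_1 = 0.66·e^(−0.66·2.7) = 0.66·e^(−1.7820) = 0.111079
  p_2 = 1.10·e^(−1.10·2.7) = 1.10·e^(−2.9700) = 0.0564336
  p_3 = 1.34·e^(−1.34·2.7) = 1.34·e^(−3.6180) = 0.0359606
Posterior odds = (P(Z=2)·p_2) / (P(Z=1)·p_1) = (0.36·0.0564336) / (0.30·0.111079) = 0.0203161 / 0.0333236 ≈ 0.6097

0.6097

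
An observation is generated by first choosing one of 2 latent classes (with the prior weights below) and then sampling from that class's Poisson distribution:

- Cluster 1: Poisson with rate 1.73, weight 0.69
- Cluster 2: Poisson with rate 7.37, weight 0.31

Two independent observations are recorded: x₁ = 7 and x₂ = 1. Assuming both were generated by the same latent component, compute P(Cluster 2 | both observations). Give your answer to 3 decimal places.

0.381

By Bayes' theorem, P(k | x) = π_k f_k(x) / Σ_j π_j f_j(x).
Since both observations come from the same component, the likelihood for component k is f_k(x₁)·f_k(x₂).
  f_1 = [e^(−1.73)·1.73^7/7! = 0.00163141] × [0.306702] = 0.000500356
  f_2 = [e^(−7.37)·7.37^7/7! = 0.147602] × [0.00464213] = 0.000685186
Unnormalised posteriors:
  π_1·f_1 = 0.69 × 0.000500356 = 0.000345246
  π_2·f_2 = 0.31 × 0.000685186 = 0.000212408
Denominator: 0.000345246 + 0.000212408 = 0.000557654
So the posterior for Cluster 2 is 0.000212408 / 0.000557654 ≈ 0.381.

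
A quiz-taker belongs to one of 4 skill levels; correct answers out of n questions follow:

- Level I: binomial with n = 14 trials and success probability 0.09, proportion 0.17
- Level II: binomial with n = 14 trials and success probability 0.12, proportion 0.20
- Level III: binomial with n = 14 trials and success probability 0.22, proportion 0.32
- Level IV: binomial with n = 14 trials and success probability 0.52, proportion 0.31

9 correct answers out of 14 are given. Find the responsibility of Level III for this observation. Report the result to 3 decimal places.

0.005

P(component k | x) = π_k·f_k(x) / marginal(x), where marginal(x) = Σ_j π_j·f_j(x).
Component likelihoods at x = 9 correct answers out of 14:
  f_I = C(14,9)·0.09^9·0.91^5 = 2002·3.8742e-10·0.624032 = 4.84009e-07
  f_II = C(14,9)·0.12^9·0.88^5 = 2002·5.15978e-09·0.527732 = 5.45141e-06
  f_III = C(14,9)·0.22^9·0.78^5 = 2002·1.20727e-06·0.288717 = 0.000697816
  f_IV = C(14,9)·0.52^9·0.48^5 = 2002·0.00277991·0.0254804 = 0.141808
Weight by the priors:
  π_I·f_I = 0.17 × 4.84009e-07 = 8.22816e-08
  π_II·f_II = 0.20 × 5.45141e-06 = 1.09028e-06
  π_III·f_III = 0.32 × 0.000697816 = 0.000223301
  π_IV·f_IV = 0.31 × 0.141808 = 0.0439604
Denominator: 8.22816e-08 + 1.09028e-06 + 0.000223301 + 0.0439604 = 0.0441849
Responsibility of Level III: 0.000223301 / 0.0441849 ≈ 0.005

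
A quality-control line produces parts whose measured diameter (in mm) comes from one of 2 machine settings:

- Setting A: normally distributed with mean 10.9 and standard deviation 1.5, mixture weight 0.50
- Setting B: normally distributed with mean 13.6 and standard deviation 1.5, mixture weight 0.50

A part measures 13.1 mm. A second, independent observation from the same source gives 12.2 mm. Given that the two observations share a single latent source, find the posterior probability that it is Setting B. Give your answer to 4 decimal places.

Apply Bayes' rule: the posterior for each component is proportional to its prior times its likelihood at x.
Since both observations come from the same component, the likelihood for component k is f_k(x₁)·f_k(x₂).
  f_A = [0.0907217] × [0.182691] = 0.016574
  f_B = [0.251589] × [0.172052] = 0.0432863
Prior × likelihood for each component:
  π_A·f_A = 0.50 × 0.016574 = 0.00828701
  π_B·f_B = 0.50 × 0.0432863 = 0.0216432
Marginal: 0.00828701 + 0.0216432 = 0.0299302
Responsibility of Setting B: 0.0216432 / 0.0299302 ≈ 0.7231

0.7231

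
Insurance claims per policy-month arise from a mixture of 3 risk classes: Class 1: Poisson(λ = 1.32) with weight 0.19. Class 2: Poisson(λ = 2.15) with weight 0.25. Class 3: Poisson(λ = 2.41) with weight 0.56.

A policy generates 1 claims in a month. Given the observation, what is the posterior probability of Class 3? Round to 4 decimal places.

0.4833

By Bayes' theorem, P(k | x) = P(Z=k) f_k(x) / Σ_j P(Z=j) f_j(x).
Poisson probabilities:
  f_1 = e^(−1.32)·1.32^1/1! = 0.352619
  f_2 = e^(−2.15)·2.15^1/1! = 0.250441
  f_3 = e^(−2.41)·2.41^1/1! = 0.216455
Unnormalised posteriors:
  P(Z=1)·f_1 = 0.19 × 0.352619 = 0.0669975
  P(Z=2)·f_2 = 0.25 × 0.250441 = 0.0626102
  P(Z=3)·f_3 = 0.56 × 0.216455 = 0.121215
Denominator: 0.0669975 + 0.0626102 + 0.121215 = 0.250822
P(Class 3 | x) ≈ 0.4833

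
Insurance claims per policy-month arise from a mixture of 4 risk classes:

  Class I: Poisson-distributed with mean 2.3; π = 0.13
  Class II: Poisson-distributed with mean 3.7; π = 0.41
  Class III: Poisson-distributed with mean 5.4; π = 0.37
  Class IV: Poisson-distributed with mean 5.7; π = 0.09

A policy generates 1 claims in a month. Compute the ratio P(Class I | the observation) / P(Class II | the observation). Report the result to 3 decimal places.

0.799

The posterior odds equal the prior odds times the likelihood ratio: (w_i/w_j)·(f_i(x)/f_j(x)).
Poisson probabilities:
  f_I = 0.230595
  f_II = 0.091477
  f_III = 0.0243895
  f_IV = 0.019072
Posterior odds = (w_I·f_I) / (w_II·f_II) = (0.13·0.230595) / (0.41·0.091477) = 0.0299774 / 0.0375056 ≈ 0.799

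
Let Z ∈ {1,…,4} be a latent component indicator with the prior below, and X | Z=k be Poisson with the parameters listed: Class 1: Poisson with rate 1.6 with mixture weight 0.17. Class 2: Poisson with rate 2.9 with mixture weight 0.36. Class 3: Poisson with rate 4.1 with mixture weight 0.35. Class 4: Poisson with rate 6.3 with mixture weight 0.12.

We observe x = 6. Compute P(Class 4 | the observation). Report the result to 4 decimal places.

P(component k | x) = π_k·f_k(x) / marginal(x), where marginal(x) = Σ_j π_j·f_j(x).
Poisson probabilities:
  L_1 = e^(−1.6)·1.6^6/6! = 0.00470453
  L_2 = e^(−2.9)·2.9^6/6! = 0.0454571
  L_3 = e^(−4.1)·4.1^6/6! = 0.109336
  L_4 = e^(−6.3)·6.3^6/6! = 0.159461
Weight by the priors:
  π_1·L_1 = 0.17 × 0.00470453 = 0.00079977
  π_2·L_2 = 0.36 × 0.0454571 = 0.0163645
  π_3·L_3 = 0.35 × 0.109336 = 0.0382676
  π_4·L_4 = 0.12 × 0.159461 = 0.0191354
Evidence: 0.00079977 + 0.0163645 + 0.0382676 + 0.0191354 = 0.0745673
P(Class 4 | 6) ≈ 0.2566

0.2566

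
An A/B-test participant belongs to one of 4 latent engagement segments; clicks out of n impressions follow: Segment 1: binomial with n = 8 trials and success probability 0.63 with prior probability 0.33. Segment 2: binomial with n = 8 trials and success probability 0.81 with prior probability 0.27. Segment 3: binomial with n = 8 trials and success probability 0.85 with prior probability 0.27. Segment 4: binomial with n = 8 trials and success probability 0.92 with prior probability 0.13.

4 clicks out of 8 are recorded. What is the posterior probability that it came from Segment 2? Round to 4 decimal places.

0.1261

Posterior ∝ prior × likelihood, so P(k | x) ∝ w_k f_k(x); normalise over all components.
Evaluate each component's likelihood at the observed value:
  f_1 = C(8,4)·0.63^4·0.37^4 = 70·0.15753·0.0187416 = 0.206665
  f_2 = C(8,4)·0.81^4·0.19^4 = 70·0.430467·0.00130321 = 0.0392692
  f_3 = C(8,4)·0.85^4·0.15^4 = 70·0.522006·0.00050625 = 0.0184986
  f_4 = C(8,4)·0.92^4·0.08^4 = 70·0.716393·4.096e-05 = 0.00205404
Prior × likelihood for each component:
  w_1·f_1 = 0.33 × 0.206665 = 0.0681995
  w_2·f_2 = 0.27 × 0.0392692 = 0.0106027
  w_3·f_3 = 0.27 × 0.0184986 = 0.00499462
  w_4·f_4 = 0.13 × 0.00205404 = 0.000267025
Denominator: 0.0681995 + 0.0106027 + 0.00499462 + 0.000267025 = 0.0840638
P(Segment 2 | x) = 0.0106027 / 0.0840638 ≈ 0.1261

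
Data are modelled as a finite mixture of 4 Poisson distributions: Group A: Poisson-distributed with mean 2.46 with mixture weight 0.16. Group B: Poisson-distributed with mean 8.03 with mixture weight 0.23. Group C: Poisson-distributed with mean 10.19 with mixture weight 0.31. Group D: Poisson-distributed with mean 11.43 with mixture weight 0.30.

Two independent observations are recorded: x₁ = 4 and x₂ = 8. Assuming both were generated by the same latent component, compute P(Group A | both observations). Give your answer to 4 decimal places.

The responsibility of component k is P(Z=k) f_k(x) divided by Σ_j P(Z=j) f_j(x).
Since both observations come from the same component, the likelihood for component k is f_k(x₁)·f_k(x₂).
  f_A = [0.130366] × [0.00284182] = 0.000370477
  f_B = [0.0563983] × [0.139579] = 0.00787201
  f_C = [0.0168665] × [0.108246] = 0.00182573
  f_D = [0.00772659] × [0.0784989] = 0.000606528
Weight by the priors:
  P(Z=A)·f_A = 0.16 × 0.000370477 = 5.92762e-05
  P(Z=B)·f_B = 0.23 × 0.00787201 = 0.00181056
  P(Z=C)·f_C = 0.31 × 0.00182573 = 0.000565977
  P(Z=D)·f_D = 0.30 × 0.000606528 = 0.000181959
Evidence: 5.92762e-05 + 0.00181056 + 0.000565977 + 0.000181959 = 0.00261777
P(Group A | x₁, x₂) = 5.92762e-05 / 0.00261777 ≈ 0.0226

0.0226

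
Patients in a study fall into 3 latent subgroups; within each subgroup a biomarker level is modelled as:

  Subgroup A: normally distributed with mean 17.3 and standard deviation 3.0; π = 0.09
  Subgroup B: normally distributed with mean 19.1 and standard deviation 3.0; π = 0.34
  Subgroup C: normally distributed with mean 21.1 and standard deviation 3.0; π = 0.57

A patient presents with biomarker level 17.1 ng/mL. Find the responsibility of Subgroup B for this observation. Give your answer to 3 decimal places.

0.457

By Bayes' theorem, P(k | x) = P(Z=k) f_k(x) / Σ_j P(Z=j) f_j(x).
Evaluate each component's likelihood at the observed value:
  p_A = 0.132686
  p_B = 0.106483
  p_C = 0.05467
Prior × likelihood for each component:
  P(Z=A)·p_A = 0.09 × 0.132686 = 0.0119417
  P(Z=B)·p_B = 0.34 × 0.106483 = 0.0362041
  P(Z=C)·p_C = 0.57 × 0.05467 = 0.0311619
Evidence: 0.0119417 + 0.0362041 + 0.0311619 = 0.0793077
P(Subgroup B | 17.1 ng/mL) ≈ 0.457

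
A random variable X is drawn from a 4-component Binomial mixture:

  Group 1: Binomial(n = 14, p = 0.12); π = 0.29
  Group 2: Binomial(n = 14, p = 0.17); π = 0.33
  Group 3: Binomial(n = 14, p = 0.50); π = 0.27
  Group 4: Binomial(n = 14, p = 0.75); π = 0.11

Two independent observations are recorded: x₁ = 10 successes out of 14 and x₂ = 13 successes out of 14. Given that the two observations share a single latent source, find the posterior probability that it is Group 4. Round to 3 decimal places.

P(component k | x) = π_k·f_k(x) / marginal(x), where marginal(x) = Σ_j π_j·f_j(x).
Since both observations come from the same component, the likelihood for component k is f_k(x₁)·f_k(x₂).
  L_1 = [3.71687e-07] × [1.31816e-11] = 4.89941e-18
  L_2 = [9.57714e-06] × [1.15091e-09] = 1.10224e-14
  L_3 = [0.0610962] × [0.000854492] = 5.22062e-05
  L_4 = [0.220195] × [0.0831504] = 0.0183093
Prior × likelihood for each component:
  π_1·L_1 = 0.29 × 4.89941e-18 = 1.42083e-18
  π_2·L_2 = 0.33 × 1.10224e-14 = 3.63741e-15
  π_3·L_3 = 0.27 × 5.22062e-05 = 1.40957e-05
  π_4·L_4 = 0.11 × 0.0183093 = 0.00201402
Marginal: 1.42083e-18 + 3.63741e-15 + 1.40957e-05 + 0.00201402 = 0.00202812
P(Group 4 | x) ≈ 0.993

0.993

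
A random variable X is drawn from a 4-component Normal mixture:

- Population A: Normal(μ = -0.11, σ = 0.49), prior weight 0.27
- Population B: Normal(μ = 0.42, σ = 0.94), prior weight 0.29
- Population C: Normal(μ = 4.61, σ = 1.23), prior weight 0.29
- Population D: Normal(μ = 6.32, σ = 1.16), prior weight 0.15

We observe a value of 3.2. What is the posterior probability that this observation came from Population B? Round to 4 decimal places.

0.0300

P(component k | x) = P(Z=k)·f_k(x) / marginal(x), where marginal(x) = Σ_j P(Z=j)·f_j(x).
Normal densities:
  f_A = (1/(0.49·√(2π)))·exp(−(3.2−-0.11)²/(2·0.49²)) = 0.814168·exp(-22.81570) = 1.00457e-10
  f_B = (1/(0.94·√(2π)))·exp(−(3.2−0.42)²/(2·0.94²)) = 0.424407·exp(-4.37325) = 0.00535187
  f_C = (1/(1.23·√(2π)))·exp(−(3.2−4.61)²/(2·1.23²)) = 0.324343·exp(-0.65705) = 0.168133
  f_D = (1/(1.16·√(2π)))·exp(−(3.2−6.32)²/(2·1.16²)) = 0.343916·exp(-3.61712) = 0.00923753
Multiply by the mixture weights:
  P(Z=A)·f_A = 0.27 × 1.00457e-10 = 2.71234e-11
  P(Z=B)·f_B = 0.29 × 0.00535187 = 0.00155204
  P(Z=C)·f_C = 0.29 × 0.168133 = 0.0487585
  P(Z=D)·f_D = 0.15 × 0.00923753 = 0.00138563
Evidence: 2.71234e-11 + 0.00155204 + 0.0487585 + 0.00138563 = 0.0516961
So the posterior for Population B is 0.00155204 / 0.0516961 ≈ 0.0300.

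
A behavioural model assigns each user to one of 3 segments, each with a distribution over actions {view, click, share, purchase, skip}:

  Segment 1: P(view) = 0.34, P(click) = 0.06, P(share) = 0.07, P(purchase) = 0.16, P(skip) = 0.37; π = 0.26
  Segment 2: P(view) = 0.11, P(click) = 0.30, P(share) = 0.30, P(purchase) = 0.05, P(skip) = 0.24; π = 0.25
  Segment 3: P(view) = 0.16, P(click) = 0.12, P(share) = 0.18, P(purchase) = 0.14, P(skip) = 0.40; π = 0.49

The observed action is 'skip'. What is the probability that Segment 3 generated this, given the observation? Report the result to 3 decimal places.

0.557

Apply Bayes' rule: the posterior for each component is proportional to its prior times its likelihood at x.
Categorical probabilities:
  p_1 = P(skip | comp) = 0.37
  p_2 = P(skip | comp) = 0.24
  p_3 = P(skip | comp) = 0.40
Weight by the priors:
  P(Z=1)·p_1 = 0.26 × 0.37 = 0.0962
  P(Z=2)·p_2 = 0.25 × 0.24 = 0.06
  P(Z=3)·p_3 = 0.49 × 0.4 = 0.196
Sum: 0.0962 + 0.06 + 0.196 = 0.3522
So the posterior for Segment 3 is 0.196 / 0.3522 ≈ 0.557.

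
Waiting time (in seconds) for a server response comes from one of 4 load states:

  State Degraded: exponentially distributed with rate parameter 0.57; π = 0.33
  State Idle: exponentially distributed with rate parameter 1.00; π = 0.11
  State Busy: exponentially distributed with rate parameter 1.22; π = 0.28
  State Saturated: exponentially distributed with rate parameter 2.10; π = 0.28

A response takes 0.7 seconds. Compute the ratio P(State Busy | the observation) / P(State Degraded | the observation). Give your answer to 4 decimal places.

1.1522

Only the two components matter; the odds are (P(Z=i) f_i(x)) / (P(Z=j) f_j(x)).
Evaluate each component's likelihood at the observed value:
  p_Degraded = 0.57·e^(−0.57·0.7) = 0.57·e^(−0.3990) = 0.382465
  p_Idle = 1.00·e^(−1.00·0.7) = 1.00·e^(−0.7000) = 0.496585
  p_Busy = 1.22·e^(−1.22·0.7) = 1.22·e^(−0.8540) = 0.519365
  p_Saturated = 2.10·e^(−2.10·0.7) = 2.10·e^(−1.4700) = 0.482844
Odds = (0.28/0.33) × (0.519365/0.382465) = 0.848485 × 1.35794 ≈ 1.1522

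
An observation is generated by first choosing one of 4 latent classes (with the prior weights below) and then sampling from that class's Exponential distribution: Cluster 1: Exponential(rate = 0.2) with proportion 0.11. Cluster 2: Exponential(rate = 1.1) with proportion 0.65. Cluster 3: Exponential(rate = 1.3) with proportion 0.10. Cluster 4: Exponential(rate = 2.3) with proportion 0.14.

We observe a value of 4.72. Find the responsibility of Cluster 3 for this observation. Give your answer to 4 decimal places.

0.0219

P(component k | x) = π_k·f_k(x) / marginal(x), where marginal(x) = Σ_j π_j·f_j(x).
Exponential densities:
  f_1 = 0.0778137
  f_2 = 0.00611696
  f_3 = 0.00281263
  f_4 = 4.43636e-05
Weight by the priors:
  π_1·f_1 = 0.11 × 0.0778137 = 0.00855951
  π_2·f_2 = 0.65 × 0.00611696 = 0.00397602
  π_3·f_3 = 0.10 × 0.00281263 = 0.000281263
  π_4·f_4 = 0.14 × 4.43636e-05 = 6.21091e-06
Normaliser: 0.00855951 + 0.00397602 + 0.000281263 + 6.21091e-06 = 0.012823
So the posterior for Cluster 3 is 0.000281263 / 0.012823 ≈ 0.0219.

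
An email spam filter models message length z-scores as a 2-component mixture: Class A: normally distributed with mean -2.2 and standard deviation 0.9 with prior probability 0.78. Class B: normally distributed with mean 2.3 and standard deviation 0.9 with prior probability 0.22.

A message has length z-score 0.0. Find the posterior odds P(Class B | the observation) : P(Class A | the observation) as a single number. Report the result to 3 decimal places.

0.214

The posterior odds equal the prior odds times the likelihood ratio: (w_i/w_j)·(f_i(x)/f_j(x)).
Component likelihoods at x = 0.0:
  L_A = (1/(0.9·√(2π)))·exp(−(0.0−-2.2)²/(2·0.9²)) = 0.443269·exp(-2.98765) = 0.0223432
  L_B = (1/(0.9·√(2π)))·exp(−(0.0−2.3)²/(2·0.9²)) = 0.443269·exp(-3.26543) = 0.0169242
0.00372333 / 0.0174277 ≈ 0.214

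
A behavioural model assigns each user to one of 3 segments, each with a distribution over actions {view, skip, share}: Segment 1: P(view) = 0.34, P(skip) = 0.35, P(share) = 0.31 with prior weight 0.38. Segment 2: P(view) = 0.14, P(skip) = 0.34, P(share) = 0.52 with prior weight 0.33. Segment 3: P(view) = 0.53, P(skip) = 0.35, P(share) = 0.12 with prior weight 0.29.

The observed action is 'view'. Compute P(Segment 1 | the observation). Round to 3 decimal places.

0.393

By Bayes' theorem, P(k | x) = π_k f_k(x) / Σ_j π_j f_j(x).
Evaluate each component's likelihood at the observed value:
  f_1 = 0.34
  f_2 = 0.14
  f_3 = 0.53
Weight by the priors:
  π_1·f_1 = 0.38 × 0.34 = 0.1292
  π_2·f_2 = 0.33 × 0.14 = 0.0462
  π_3·f_3 = 0.29 × 0.53 = 0.1537
Marginal: 0.1292 + 0.0462 + 0.1537 = 0.3291
P(Segment 1 | 'view') ≈ 0.393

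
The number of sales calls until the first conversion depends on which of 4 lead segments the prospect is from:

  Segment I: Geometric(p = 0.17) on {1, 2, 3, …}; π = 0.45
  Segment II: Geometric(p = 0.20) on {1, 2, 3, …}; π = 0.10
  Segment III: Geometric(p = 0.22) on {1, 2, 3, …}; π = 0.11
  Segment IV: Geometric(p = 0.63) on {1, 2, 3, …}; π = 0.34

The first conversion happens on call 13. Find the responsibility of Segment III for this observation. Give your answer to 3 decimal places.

Posterior ∝ prior × likelihood, so P(k | x) ∝ π_k f_k(x); normalise over all components.
Geometric probabilities:
  f_I = 0.17·(1−0.17)^12 = 0.17·0.10689 = 0.0181713
  f_II = 0.20·(1−0.20)^12 = 0.20·0.0687195 = 0.0137439
  f_III = 0.22·(1−0.22)^12 = 0.22·0.0507149 = 0.0111573
  f_IV = 0.63·(1−0.63)^12 = 0.63·6.58295e-06 = 4.14726e-06
Multiply by the mixture weights:
  π_I·f_I = 0.45 × 0.0181713 = 0.00817709
  π_II·f_II = 0.10 × 0.0137439 = 0.00137439
  π_III·f_III = 0.11 × 0.0111573 = 0.0012273
  π_IV·f_IV = 0.34 × 4.14726e-06 = 1.41007e-06
Sum: 0.00817709 + 0.00137439 + 0.0012273 + 1.41007e-06 = 0.0107802
P(Segment III | 13) = 0.0012273 / 0.0107802 ≈ 0.114

0.114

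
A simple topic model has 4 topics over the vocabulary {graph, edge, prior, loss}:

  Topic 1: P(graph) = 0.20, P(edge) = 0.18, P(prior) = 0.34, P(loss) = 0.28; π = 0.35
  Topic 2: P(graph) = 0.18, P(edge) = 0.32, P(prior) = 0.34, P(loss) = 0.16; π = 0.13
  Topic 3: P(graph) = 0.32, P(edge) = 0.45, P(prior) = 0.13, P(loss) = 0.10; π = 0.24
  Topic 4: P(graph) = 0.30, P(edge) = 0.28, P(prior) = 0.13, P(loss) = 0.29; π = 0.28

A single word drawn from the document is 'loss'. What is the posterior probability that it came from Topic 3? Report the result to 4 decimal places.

P(component k | x) = P(Z=k)·f_k(x) / marginal(x), where marginal(x) = Σ_j P(Z=j)·f_j(x).
Evaluate each component's likelihood at the observed value:
  p_1 = 0.28
  p_2 = 0.16
  p_3 = 0.1
  p_4 = 0.29
Weight by the priors:
  P(Z=1)·p_1 = 0.35 × 0.28 = 0.098
  P(Z=2)·p_2 = 0.13 × 0.16 = 0.0208
  P(Z=3)·p_3 = 0.24 × 0.1 = 0.024
  P(Z=4)·p_4 = 0.28 × 0.29 = 0.0812
Sum: 0.098 + 0.0208 + 0.024 + 0.0812 = 0.224
Responsibility of Topic 3: 0.024 / 0.224 ≈ 0.1071

0.1071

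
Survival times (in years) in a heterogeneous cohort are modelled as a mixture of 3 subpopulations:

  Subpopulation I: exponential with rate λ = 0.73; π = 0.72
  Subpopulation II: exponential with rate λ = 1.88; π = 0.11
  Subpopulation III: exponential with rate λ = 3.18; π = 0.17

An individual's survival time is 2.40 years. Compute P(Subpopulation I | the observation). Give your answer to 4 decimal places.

0.9730

Posterior ∝ prior × likelihood, so P(k | x) ∝ π_k f_k(x); normalise over all components.
Evaluate each component's likelihood at the observed value:
  L_I = 0.73·e^(−0.73·2.40) = 0.73·e^(−1.7520) = 0.126602
  L_II = 1.88·e^(−1.88·2.40) = 1.88·e^(−4.5120) = 0.0206358
  L_III = 3.18·e^(−3.18·2.40) = 3.18·e^(−7.6320) = 0.00154132
Multiply by the mixture weights:
  π_I·L_I = 0.72 × 0.126602 = 0.0911531
  π_II·L_II = 0.11 × 0.0206358 = 0.00226994
  π_III·L_III = 0.17 × 0.00154132 = 0.000262024
Sum: 0.0911531 + 0.00226994 + 0.000262024 = 0.0936851
P(Subpopulation I | the observation) ≈ 0.9730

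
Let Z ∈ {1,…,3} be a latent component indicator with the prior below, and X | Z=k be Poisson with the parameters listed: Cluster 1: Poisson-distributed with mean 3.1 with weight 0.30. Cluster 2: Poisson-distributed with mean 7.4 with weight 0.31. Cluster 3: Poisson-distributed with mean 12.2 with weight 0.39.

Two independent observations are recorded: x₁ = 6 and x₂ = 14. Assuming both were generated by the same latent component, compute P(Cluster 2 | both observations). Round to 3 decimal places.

By Bayes' theorem, P(k | x) = P(Z=k) f_k(x) / Σ_j P(Z=j) f_j(x).
Since both observations come from the same component, the likelihood for component k is f_k(x₁)·f_k(x₂).
  p_1 = [e^(−3.1)·3.1^6/6! = 0.0555296] × [3.91149e-06] = 2.17204e-07
  p_2 = [e^(−7.4)·7.4^6/6! = 0.139405] × [0.0103528] = 0.00144323
  p_3 = [e^(−12.2)·12.2^6/6! = 0.0230374] × [0.0933763] = 0.00215115
Prior × likelihood for each component:
  P(Z=1)·p_1 = 0.30 × 2.17204e-07 = 6.51611e-08
  P(Z=2)·p_2 = 0.31 × 0.00144323 = 0.000447401
  P(Z=3)·p_3 = 0.39 × 0.00215115 = 0.000838948
Evidence: 6.51611e-08 + 0.000447401 + 0.000838948 = 0.00128641
Responsibility of Cluster 2: 0.000447401 / 0.00128641 ≈ 0.348

0.348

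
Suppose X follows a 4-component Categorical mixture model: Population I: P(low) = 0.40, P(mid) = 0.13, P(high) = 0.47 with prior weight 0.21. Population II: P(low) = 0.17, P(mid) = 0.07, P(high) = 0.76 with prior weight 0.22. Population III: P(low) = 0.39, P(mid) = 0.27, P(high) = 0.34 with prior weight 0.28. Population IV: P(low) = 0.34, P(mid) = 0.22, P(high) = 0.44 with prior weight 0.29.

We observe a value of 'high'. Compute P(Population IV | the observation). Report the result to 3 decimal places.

0.261

P(component k | x) = P(Z=k)·f_k(x) / marginal(x), where marginal(x) = Σ_j P(Z=j)·f_j(x).
Categorical probabilities:
  L_I = P(high | comp) = 0.47
  L_II = P(high | comp) = 0.76
  L_III = P(high | comp) = 0.34
  L_IV = P(high | comp) = 0.44
Multiply by the mixture weights:
  P(Z=I)·L_I = 0.21 × 0.47 = 0.0987
  P(Z=II)·L_II = 0.22 × 0.76 = 0.1672
  P(Z=III)·L_III = 0.28 × 0.34 = 0.0952
  P(Z=IV)·L_IV = 0.29 × 0.44 = 0.1276
Evidence: 0.0987 + 0.1672 + 0.0952 + 0.1276 = 0.4887
So the posterior for Population IV is 0.1276 / 0.4887 ≈ 0.261.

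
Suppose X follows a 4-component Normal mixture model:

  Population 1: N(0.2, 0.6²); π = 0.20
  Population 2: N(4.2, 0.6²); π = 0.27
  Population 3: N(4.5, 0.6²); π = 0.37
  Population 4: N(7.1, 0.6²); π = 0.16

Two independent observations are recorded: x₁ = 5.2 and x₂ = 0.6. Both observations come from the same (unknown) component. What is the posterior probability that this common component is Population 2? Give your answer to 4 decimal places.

Posterior ∝ prior × likelihood, so P(k | x) ∝ w_k f_k(x); normalise over all components.
Since both observations come from the same component, the likelihood for component k is f_k(x₁)·f_k(x₂).
  f_1 = [5.53464e-16] × [0.532413] = 2.94672e-16
  f_2 = [0.165795] × [1.01265e-08] = 1.67892e-09
  f_3 = [0.336664] × [4.44926e-10] = 1.49791e-10
  f_4 = [0.00441829] × [2.1783e-26] = 9.62436e-29
Prior × likelihood for each component:
  w_1·f_1 = 0.20 × 2.94672e-16 = 5.89343e-17
  w_2·f_2 = 0.27 × 1.67892e-09 = 4.53309e-10
  w_3·f_3 = 0.37 × 1.49791e-10 = 5.54226e-11
  w_4·f_4 = 0.16 × 9.62436e-29 = 1.5399e-29
Sum: 5.89343e-17 + 4.53309e-10 + 5.54226e-11 + 1.5399e-29 = 5.08731e-10
So the posterior for Population 2 is 4.53309e-10 / 5.08731e-10 ≈ 0.8911.

0.8911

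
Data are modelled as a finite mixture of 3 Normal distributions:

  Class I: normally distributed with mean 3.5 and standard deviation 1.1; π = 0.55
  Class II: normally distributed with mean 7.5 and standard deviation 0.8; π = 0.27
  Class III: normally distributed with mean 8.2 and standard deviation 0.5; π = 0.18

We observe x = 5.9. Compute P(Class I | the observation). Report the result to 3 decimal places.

P(component k | x) = w_k·f_k(x) / marginal(x), where marginal(x) = Σ_j w_j·f_j(x).
Component likelihoods at x = 5.9:
  p_I = 0.0335602
  p_II = 0.0674887
  p_III = 2.02817e-05
Multiply by the mixture weights:
  w_I·p_I = 0.55 × 0.0335602 = 0.0184581
  w_II·p_II = 0.27 × 0.0674887 = 0.018222
  w_III·p_III = 0.18 × 2.02817e-05 = 3.65071e-06
Normaliser: 0.0184581 + 0.018222 + 3.65071e-06 = 0.0366837
So the posterior for Class I is 0.0184581 / 0.0366837 ≈ 0.503.

0.503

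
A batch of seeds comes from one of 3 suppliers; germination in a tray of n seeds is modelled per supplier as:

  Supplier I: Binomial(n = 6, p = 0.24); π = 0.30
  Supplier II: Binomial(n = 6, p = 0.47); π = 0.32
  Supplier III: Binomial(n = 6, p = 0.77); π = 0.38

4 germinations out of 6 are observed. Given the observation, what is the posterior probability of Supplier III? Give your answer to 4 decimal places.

Posterior ∝ prior × likelihood, so P(k | x) ∝ P(Z=k) f_k(x); normalise over all components.
Component likelihoods at x = 4 germinations out of 6:
  f_I = C(6,4)·0.24^4·0.76^2 = 15·0.00331776·0.5776 = 0.0287451
  f_II = C(6,4)·0.47^4·0.53^2 = 15·0.0487968·0.2809 = 0.205605
  f_III = C(6,4)·0.77^4·0.23^2 = 15·0.35153·0.0529 = 0.278939
Weight by the priors:
  P(Z=I)·f_I = 0.30 × 0.0287451 = 0.00862352
  P(Z=II)·f_II = 0.32 × 0.205605 = 0.0657937
  P(Z=III)·f_III = 0.38 × 0.278939 = 0.105997
Sum: 0.00862352 + 0.0657937 + 0.105997 = 0.180414
So the posterior for Supplier III is 0.105997 / 0.180414 ≈ 0.5875.

0.5875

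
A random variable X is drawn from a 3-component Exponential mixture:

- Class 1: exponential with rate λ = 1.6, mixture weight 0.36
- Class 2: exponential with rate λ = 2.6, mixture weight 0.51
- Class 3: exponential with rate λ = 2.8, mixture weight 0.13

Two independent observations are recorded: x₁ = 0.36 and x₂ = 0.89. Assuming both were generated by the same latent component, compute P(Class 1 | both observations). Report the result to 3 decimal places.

0.431

Apply Bayes' rule: the posterior for each component is proportional to its prior times its likelihood at x.
Since both observations come from the same component, the likelihood for component k is f_k(x₁)·f_k(x₂).
  p_1 = [0.899428] × [0.385199] = 0.346458
  p_2 = [1.0197] × [0.257049] = 0.262114
  p_3 = [1.02185] × [0.231684] = 0.236747
Unnormalised posteriors:
  π_1·p_1 = 0.36 × 0.346458 = 0.124725
  π_2·p_2 = 0.51 × 0.262114 = 0.133678
  π_3·p_3 = 0.13 × 0.236747 = 0.0307772
Normaliser: 0.124725 + 0.133678 + 0.0307772 = 0.28918
So the posterior for Class 1 is 0.124725 / 0.28918 ≈ 0.431.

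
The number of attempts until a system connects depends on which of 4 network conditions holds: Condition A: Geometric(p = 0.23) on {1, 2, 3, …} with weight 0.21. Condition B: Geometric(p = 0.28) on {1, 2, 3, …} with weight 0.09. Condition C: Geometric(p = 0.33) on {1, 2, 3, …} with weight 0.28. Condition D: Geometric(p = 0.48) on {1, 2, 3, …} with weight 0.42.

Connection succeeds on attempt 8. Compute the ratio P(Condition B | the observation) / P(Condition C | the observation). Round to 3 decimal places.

Posterior odds = (P(Z=i) f_i(x)) / (P(Z=j) f_j(x)); the normalising sum cancels.
Evaluate each component's likelihood at the observed value:
  p_A = 0.23·(1−0.23)^7 = 0.23·0.160485 = 0.0369116
  p_B = 0.28·(1−0.28)^7 = 0.28·0.100306 = 0.0280857
  p_C = 0.33·(1−0.33)^7 = 0.33·0.0606071 = 0.0200003
  p_D = 0.48·(1−0.48)^7 = 0.48·0.0102807 = 0.00493474
Posterior odds = (P(Z=B)·p_B) / (P(Z=C)·p_C) = (0.09·0.0280857) / (0.28·0.0200003) = 0.00252771 / 0.0056001 ≈ 0.451

0.451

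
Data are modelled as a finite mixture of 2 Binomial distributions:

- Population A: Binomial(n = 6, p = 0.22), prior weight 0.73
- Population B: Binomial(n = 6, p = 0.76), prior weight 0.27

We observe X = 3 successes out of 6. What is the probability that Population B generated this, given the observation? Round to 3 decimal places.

0.308

Apply Bayes' rule: the posterior for each component is proportional to its prior times its likelihood at x.
Binomial probabilities:
  L_A = 0.101061
  L_B = 0.121368
Multiply by the mixture weights:
  P(Z=A)·L_A = 0.73 × 0.101061 = 0.0737742
  P(Z=B)·L_B = 0.27 × 0.121368 = 0.0327694
Sum: 0.0737742 + 0.0327694 = 0.106544
Responsibility of Population B: 0.0327694 / 0.106544 ≈ 0.308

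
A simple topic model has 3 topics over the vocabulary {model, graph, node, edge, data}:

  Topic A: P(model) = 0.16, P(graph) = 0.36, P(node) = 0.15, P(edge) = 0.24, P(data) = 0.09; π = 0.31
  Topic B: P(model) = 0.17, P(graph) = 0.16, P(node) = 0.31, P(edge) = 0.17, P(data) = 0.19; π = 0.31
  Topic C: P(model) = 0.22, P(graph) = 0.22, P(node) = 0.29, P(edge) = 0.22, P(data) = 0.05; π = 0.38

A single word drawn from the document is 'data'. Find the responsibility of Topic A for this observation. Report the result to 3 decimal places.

P(component k | x) = P(Z=k)·f_k(x) / marginal(x), where marginal(x) = Σ_j P(Z=j)·f_j(x).
Categorical probabilities:
  L_A = 0.09
  L_B = 0.19
  L_C = 0.05
Weight by the priors:
  P(Z=A)·L_A = 0.31 × 0.09 = 0.0279
  P(Z=B)·L_B = 0.31 × 0.19 = 0.0589
  P(Z=C)·L_C = 0.38 × 0.05 = 0.019
Sum: 0.0279 + 0.0589 + 0.019 = 0.1058
P(Topic A | data) ≈ 0.264

0.264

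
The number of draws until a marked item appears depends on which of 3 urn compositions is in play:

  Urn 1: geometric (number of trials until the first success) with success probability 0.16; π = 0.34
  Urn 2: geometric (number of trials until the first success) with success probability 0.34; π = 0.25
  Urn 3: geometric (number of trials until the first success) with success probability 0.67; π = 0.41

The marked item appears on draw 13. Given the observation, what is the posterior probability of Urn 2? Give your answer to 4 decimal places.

P(component k | x) = w_k·f_k(x) / marginal(x), where marginal(x) = Σ_j w_j·f_j(x).
Evaluate each component's likelihood at the observed value:
  f_1 = 0.0197456
  f_2 = 0.00232277
  f_3 = 1.11749e-06
Weight by the priors:
  w_1·f_1 = 0.34 × 0.0197456 = 0.00671352
  w_2·f_2 = 0.25 × 0.00232277 = 0.000580692
  w_3·f_3 = 0.41 × 1.11749e-06 = 4.58169e-07
Marginal: 0.00671352 + 0.000580692 + 4.58169e-07 = 0.00729467
So the posterior for Urn 2 is 0.000580692 / 0.00729467 ≈ 0.0796.

0.0796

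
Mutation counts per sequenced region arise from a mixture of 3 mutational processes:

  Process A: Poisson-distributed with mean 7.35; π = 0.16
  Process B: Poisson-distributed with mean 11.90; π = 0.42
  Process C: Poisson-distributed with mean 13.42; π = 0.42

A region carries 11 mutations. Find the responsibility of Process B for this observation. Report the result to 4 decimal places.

Posterior ∝ prior × likelihood, so P(k | x) ∝ P(Z=k) f_k(x); normalise over all components.
Evaluate each component's likelihood at the observed value:
  L_A = 0.0544428
  L_B = 0.115281
  L_C = 0.0945998
Prior × likelihood for each component:
  P(Z=A)·L_A = 0.16 × 0.0544428 = 0.00871085
  P(Z=B)·L_B = 0.42 × 0.115281 = 0.0484179
  P(Z=C)·L_C = 0.42 × 0.0945998 = 0.0397319
Marginal: 0.00871085 + 0.0484179 + 0.0397319 = 0.0968606
P(Process B | the observation) ≈ 0.4999

0.4999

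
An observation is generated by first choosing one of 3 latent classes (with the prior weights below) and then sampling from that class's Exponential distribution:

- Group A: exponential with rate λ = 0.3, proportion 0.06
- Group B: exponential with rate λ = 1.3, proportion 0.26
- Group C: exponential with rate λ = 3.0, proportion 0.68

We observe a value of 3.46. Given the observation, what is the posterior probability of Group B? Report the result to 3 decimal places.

By Bayes' theorem, P(k | x) = w_k f_k(x) / Σ_j w_j f_j(x).
Component likelihoods at x = 3.46:
  f_A = 0.3·e^(−0.3·3.46) = 0.3·e^(−1.0380) = 0.106249
  f_B = 1.3·e^(−1.3·3.46) = 1.3·e^(−4.4980) = 0.0144706
  f_C = 3.0·e^(−3.0·3.46) = 3.0·e^(−10.3800) = 9.31418e-05
Prior × likelihood for each component:
  w_A·f_A = 0.06 × 0.106249 = 0.00637492
  w_B·f_B = 0.26 × 0.0144706 = 0.00376236
  w_C·f_C = 0.68 × 9.31418e-05 = 6.33364e-05
Normaliser: 0.00637492 + 0.00376236 + 6.33364e-05 = 0.0102006
So the posterior for Group B is 0.00376236 / 0.0102006 ≈ 0.369.

0.369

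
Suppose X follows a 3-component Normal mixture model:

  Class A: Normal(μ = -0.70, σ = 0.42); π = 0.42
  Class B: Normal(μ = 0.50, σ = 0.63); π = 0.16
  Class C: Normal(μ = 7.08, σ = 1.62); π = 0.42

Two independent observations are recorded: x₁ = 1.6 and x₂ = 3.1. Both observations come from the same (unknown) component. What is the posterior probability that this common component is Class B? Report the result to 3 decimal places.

By Bayes' theorem, P(k | x) = π_k f_k(x) / Σ_j π_j f_j(x).
Since both observations come from the same component, the likelihood for component k is f_k(x₁)·f_k(x₂).
  L_A = [2.92217e-07] × [1.59263e-18] = 4.65394e-25
  L_B = [0.137901] × [0.0001268] = 1.74859e-05
  L_C = [0.000806547] × [0.012043] = 9.71323e-06
Unnormalised posteriors:
  π_A·L_A = 0.42 × 4.65394e-25 = 1.95466e-25
  π_B·L_B = 0.16 × 1.74859e-05 = 2.79774e-06
  π_C·L_C = 0.42 × 9.71323e-06 = 4.07955e-06
Normaliser: 1.95466e-25 + 2.79774e-06 + 4.07955e-06 = 6.87729e-06
So the posterior for Class B is 2.79774e-06 / 6.87729e-06 ≈ 0.407.

0.407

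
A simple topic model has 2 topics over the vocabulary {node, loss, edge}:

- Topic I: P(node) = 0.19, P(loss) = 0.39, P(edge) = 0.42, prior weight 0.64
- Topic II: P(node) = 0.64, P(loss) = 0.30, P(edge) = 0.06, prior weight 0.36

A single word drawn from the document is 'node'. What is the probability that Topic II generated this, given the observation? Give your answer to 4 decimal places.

Posterior ∝ prior × likelihood, so P(k | x) ∝ π_k f_k(x); normalise over all components.
Evaluate each component's likelihood at the observed value:
  p_I = 0.19
  p_II = 0.64
Weight by the priors:
  π_I·p_I = 0.64 × 0.19 = 0.1216
  π_II·p_II = 0.36 × 0.64 = 0.2304
Normaliser: 0.1216 + 0.2304 = 0.352
P(Topic II | x) ≈ 0.6545

0.6545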